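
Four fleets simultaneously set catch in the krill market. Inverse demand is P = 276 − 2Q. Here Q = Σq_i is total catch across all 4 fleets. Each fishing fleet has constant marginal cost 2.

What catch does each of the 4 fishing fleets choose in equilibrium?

A representative fishing fleet's profit is π_i = q_i(276 − 2Q) − 2q_i, with Q = q_i + Σ_{j≠i} q_j.
First-order condition: 274 − 4q_i − 2Σ_{j≠i} q_j = 0.
With identical fishing fleets, set every q_j = q: then 274 − 4q − 6q = 0, i.e. q = 274/10 = 27.4.

27.4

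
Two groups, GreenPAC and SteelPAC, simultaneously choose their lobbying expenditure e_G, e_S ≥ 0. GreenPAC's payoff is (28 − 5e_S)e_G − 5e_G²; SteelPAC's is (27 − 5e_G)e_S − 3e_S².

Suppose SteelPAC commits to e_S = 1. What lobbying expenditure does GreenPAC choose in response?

2.3

Expanding GreenPAC's payoff: 28e_G − 5e_Se_G − 5e_G².
∂π/∂e_G = 28 − 5e_S − 10e_G = 0, so e_G = 2.8 − 0.5e_S.
At e_S = 1: e_G = 2.8 − 0.5·1 = 2.3.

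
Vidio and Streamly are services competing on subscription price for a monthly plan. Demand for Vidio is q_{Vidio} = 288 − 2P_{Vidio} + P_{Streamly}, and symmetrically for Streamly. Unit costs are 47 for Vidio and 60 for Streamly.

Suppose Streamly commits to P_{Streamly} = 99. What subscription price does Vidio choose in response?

Vidio's profit: π = (P_{Vidio} − 47)(288 − 2P_{Vidio} + P_{Streamly}).
∂π/∂P_{Vidio} = 382 − 4P_{Vidio} + P_{Streamly} = 0 ⇒ P_{Vidio} = 95.5 + 0.25P_{Streamly}.
At P_{Streamly} = 99: P_{Vidio} = 95.5 + 0.25·99 = 120.25.

120.25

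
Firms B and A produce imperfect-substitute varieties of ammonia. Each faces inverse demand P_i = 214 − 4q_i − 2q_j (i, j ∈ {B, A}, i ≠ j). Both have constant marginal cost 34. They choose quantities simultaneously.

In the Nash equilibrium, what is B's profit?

Firm B's profit: π = q_B(214 − 4q_B − 2q_A) − 34q_B.
∂π/∂q_B = 180 − 8q_B − 2q_A = 0 ⇒ q_B = 22.5 − 0.25q_A.
By symmetry q_A = q_B; substituting into the reaction function, 1.25q_B = 22.5 and q_B = 18.
P_B = 214 − 4·18 − 2·18 = 106.
Profit = (106 − 34)·18 = 1296.

1296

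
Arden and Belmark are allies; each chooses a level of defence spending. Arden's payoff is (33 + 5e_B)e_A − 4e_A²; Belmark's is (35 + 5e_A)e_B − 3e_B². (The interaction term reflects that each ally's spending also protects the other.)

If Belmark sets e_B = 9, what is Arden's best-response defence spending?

Expanding Arden's payoff: 33e_A + 5e_Be_A − 4e_A².
∂π/∂e_A = 33 + 5e_B − 8e_A = 0, so e_A = 4.125 + 0.625e_B.
At e_B = 9: e_A = 4.125 + 0.625·9 = 9.75.

9.75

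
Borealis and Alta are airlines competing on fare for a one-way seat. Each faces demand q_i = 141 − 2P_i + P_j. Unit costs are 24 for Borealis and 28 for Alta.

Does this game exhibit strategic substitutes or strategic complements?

strategic complements

Borealis's profit: π = (P_{Borealis} − 24)(141 − 2P_{Borealis} + P_{Alta}).
∂π/∂P_{Borealis} = 189 − 4P_{Borealis} + P_{Alta} = 0 ⇒ P_{Borealis} = 47.25 + 0.25P_{Alta}.
The best-response slope dP_{Borealis}/dP_{Alta} = 0.25 > 0: the reaction function is upward-sloping, so the choices are strategic complements.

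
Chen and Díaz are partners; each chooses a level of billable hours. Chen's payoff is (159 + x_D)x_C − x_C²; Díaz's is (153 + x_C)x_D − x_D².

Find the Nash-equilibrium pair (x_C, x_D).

Expanding Chen's payoff: 159x_C + x_Dx_C − x_C².
∂π/∂x_C = 159 + x_D − 2x_C = 0, so x_C = 79.5 + 0.5x_D.
Likewise for Díaz: x_D = 76.5 + 0.5x_C.
Solving the two reaction functions simultaneously: (1 − (0.5)(0.5))x_C = 79.5 + 0.5·76.5, so 0.75x_C = 117.75 and x_C = 157.
Then x_D = 76.5 + 0.5·157 = 155.

157, 155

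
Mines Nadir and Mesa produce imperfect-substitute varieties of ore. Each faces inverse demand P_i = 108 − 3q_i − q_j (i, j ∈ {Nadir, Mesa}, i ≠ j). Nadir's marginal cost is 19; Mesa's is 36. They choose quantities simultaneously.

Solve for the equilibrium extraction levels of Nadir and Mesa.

Mine Nadir's profit: π = q_{Nadir}(108 − 3q_{Nadir} − q_{Mesa}) − 19q_{Nadir}.
∂π/∂q_{Nadir} = 89 − 6q_{Nadir} − q_{Mesa} = 0 ⇒ q_{Nadir} = 89/6 − (1/6)q_{Mesa}.
Similarly q_{Mesa} = 12 − (1/6)q_{Nadir}.
Plugging q_{Mesa} into Nadir's best response: q_{Nadir} = 89/6 − (1/6)(12 − (1/6)q_{Nadir}) ⇒ (35/36)q_{Nadir} = 77/6, so q_{Nadir} = 13.2.
Then q_{Mesa} = 12 − (1/6)·13.2 = 9.8.

13.2, 9.8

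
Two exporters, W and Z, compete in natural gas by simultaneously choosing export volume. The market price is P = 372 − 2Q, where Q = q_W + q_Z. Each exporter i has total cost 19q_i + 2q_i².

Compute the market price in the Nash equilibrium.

230.8

Exporter W's profit: π = q_W(372 − 2(q_W + q_Z)) − 19q_W − 2q_W².
∂π/∂q_W = 353 − 8q_W − 2q_Z = 0, so q_W = 44.125 − 0.25q_Z.
Setting q_W = q_Z in the reaction function: q_W = 44.125 − 0.25q_W, so q_W = 44.125 / 1.25 = 35.3.
Equilibrium price: P = 372 − 2·70.6 = 230.8.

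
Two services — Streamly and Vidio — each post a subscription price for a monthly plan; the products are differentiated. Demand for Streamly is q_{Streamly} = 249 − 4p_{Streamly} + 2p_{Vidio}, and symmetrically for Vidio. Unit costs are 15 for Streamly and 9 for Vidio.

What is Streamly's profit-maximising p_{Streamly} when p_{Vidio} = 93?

61.875

Streamly's profit: π = (p_{Streamly} − 15)(249 − 4p_{Streamly} + 2p_{Vidio}).
∂π/∂p_{Streamly} = 309 − 8p_{Streamly} + 2p_{Vidio} = 0 ⇒ p_{Streamly} = 38.625 + 0.25p_{Vidio}.
At p_{Vidio} = 93: p_{Streamly} = 38.625 + 0.25·93 = 61.875.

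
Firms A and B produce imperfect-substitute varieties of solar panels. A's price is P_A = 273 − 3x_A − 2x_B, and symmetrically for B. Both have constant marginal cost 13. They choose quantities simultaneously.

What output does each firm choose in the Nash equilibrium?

32.5

Firm A's profit: π = x_A(273 − 3x_A − 2x_B) − 13x_A.
∂π/∂x_A = 260 − 6x_A − 2x_B = 0 ⇒ x_A = 130/3 − (1/3)x_B.
By symmetry x_B = x_A; substituting into the reaction function, (4/3)x_A = 130/3 and x_A = 32.5.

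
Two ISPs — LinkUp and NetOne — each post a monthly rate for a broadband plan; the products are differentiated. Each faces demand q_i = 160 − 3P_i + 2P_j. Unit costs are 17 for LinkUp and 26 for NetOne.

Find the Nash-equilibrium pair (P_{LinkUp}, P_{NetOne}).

LinkUp's profit: π = (P_{LinkUp} − 17)(160 − 3P_{LinkUp} + 2P_{NetOne}).
∂π/∂P_{LinkUp} = 211 − 6P_{LinkUp} + 2P_{NetOne} = 0 ⇒ P_{LinkUp} = 211/6 + (1/3)P_{NetOne}.
Similarly P_{NetOne} = 119/3 + (1/3)P_{LinkUp}.
Substituting the second reaction function into the first: P_{LinkUp} = 211/6 + (1/3)(119/3 + (1/3)P_{LinkUp}), which gives (8/9)P_{LinkUp} = 871/18 ⇒ P_{LinkUp} = 54.4375.
Then P_{NetOne} = 119/3 + (1/3)·54.4375 = 57.8125.

54.4375, 57.8125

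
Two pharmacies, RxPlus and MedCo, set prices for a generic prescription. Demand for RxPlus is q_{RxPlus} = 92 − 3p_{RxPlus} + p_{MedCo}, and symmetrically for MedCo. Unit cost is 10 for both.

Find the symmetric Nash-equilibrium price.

RxPlus's profit: π = (p_{RxPlus} − 10)(92 − 3p_{RxPlus} + p_{MedCo}).
∂π/∂p_{RxPlus} = 122 − 6p_{RxPlus} + p_{MedCo} = 0 ⇒ p_{RxPlus} = 61/3 + (1/6)p_{MedCo}.
The game is symmetric, so in equilibrium p_{MedCo} = p_{RxPlus}: the reaction function gives (5/6)p_{RxPlus} = 61/3, hence p_{RxPlus} = 24.4.

24.4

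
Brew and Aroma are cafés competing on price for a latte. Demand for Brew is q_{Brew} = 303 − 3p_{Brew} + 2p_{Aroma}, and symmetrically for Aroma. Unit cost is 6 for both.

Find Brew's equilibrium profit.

Brew's profit: π = (p_{Brew} − 6)(303 − 3p_{Brew} + 2p_{Aroma}).
∂π/∂p_{Brew} = 321 − 6p_{Brew} + 2p_{Aroma} = 0 ⇒ p_{Brew} = 53.5 + (1/3)p_{Aroma}.
The game is symmetric, so in equilibrium p_{Aroma} = p_{Brew}: the reaction function gives (2/3)p_{Brew} = 53.5, hence p_{Brew} = 80.25.
q_{Brew} = 303 − 3·80.25 + 2·80.25 = 222.75.
Profit = (80.25 − 6)·222.75 = 16539.1875.

16539.1875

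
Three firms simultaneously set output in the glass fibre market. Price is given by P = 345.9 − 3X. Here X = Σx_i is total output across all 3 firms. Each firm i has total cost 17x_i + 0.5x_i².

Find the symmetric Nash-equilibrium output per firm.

25.3

A representative firm's profit is π_i = x_i(345.9 − 3X) − 17x_i − 0.5x_i², with X = x_i + Σ_{j≠i} x_j.
First-order condition: 328.9 − 7x_i − 3Σ_{j≠i} x_j = 0.
Imposing symmetry (x_j = x for all j) turns Σ_{j≠i} x_j into 2x, so 328.9 = 13x and x = 25.3.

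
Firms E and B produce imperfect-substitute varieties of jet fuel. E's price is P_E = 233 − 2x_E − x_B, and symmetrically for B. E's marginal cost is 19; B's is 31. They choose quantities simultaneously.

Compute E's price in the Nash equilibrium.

106.2

Firm E's profit: π = x_E(233 − 2x_E − x_B) − 19x_E.
∂π/∂x_E = 214 − 4x_E − x_B = 0 ⇒ x_E = 53.5 − 0.25x_B.
Similarly x_B = 50.5 − 0.25x_E.
Substituting the second reaction function into the first: x_E = 53.5 − 0.25(50.5 − 0.25x_E), which gives 0.9375x_E = 40.875 ⇒ x_E = 43.6.
Then x_B = 50.5 − 0.25·43.6 = 39.6.
P_E = 233 − 2·43.6 − 39.6 = 106.2.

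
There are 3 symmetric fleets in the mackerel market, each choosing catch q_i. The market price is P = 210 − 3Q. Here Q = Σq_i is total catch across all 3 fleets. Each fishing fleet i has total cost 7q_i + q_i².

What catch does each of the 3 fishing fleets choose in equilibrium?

A representative fishing fleet's profit is π_i = q_i(210 − 3Q) − 7q_i − q_i², with Q = q_i + Σ_{j≠i} q_j.
First-order condition: 203 − 8q_i − 3Σ_{j≠i} q_j = 0.
In a symmetric equilibrium every fishing fleet chooses the same q, so Σ_{j≠i} q_j = 2q. The condition becomes 203 − 14q = 0, giving q = 203/14 = 14.5.

14.5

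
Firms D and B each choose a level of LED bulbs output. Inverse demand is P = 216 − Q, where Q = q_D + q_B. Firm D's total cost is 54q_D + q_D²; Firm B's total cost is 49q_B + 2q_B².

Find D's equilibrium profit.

2450

Firm D's profit: π = q_D(216 − (q_D + q_B)) − 54q_D − q_D².
∂π/∂q_D = 162 − 4q_D − q_B = 0, so q_D = 40.5 − 0.25q_B.
For B: ∂π/∂q_B = 167 − 6q_B − q_D = 0 ⇒ q_B = 167/6 − (1/6)q_D.
Solving the two reaction functions simultaneously: (1 − (−0.25)(−1/6))q_D = 40.5 − 0.25·(167/6), so (23/24)q_D = 805/24 and q_D = 35.
Then q_B = 167/6 − (1/6)·35 = 22.
Price P = 216 − 57 = 159.
D's profit: (159 − 54)·35 − (35)² = 2450.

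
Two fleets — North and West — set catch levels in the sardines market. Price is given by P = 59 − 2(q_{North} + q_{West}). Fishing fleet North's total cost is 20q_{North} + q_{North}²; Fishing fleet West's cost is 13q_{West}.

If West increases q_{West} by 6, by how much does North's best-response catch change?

Fishing fleet North's profit: π = q_{North}(59 − 2(q_{North} + q_{West})) − 20q_{North} − q_{North}².
∂π/∂q_{North} = 39 − 6q_{North} − 2q_{West} = 0, so q_{North} = 6.5 − (1/3)q_{West}.
The reaction-function slope is −1/3, so a 6-unit rise in q_{West} moves q_{North} by −1/3 × 6 = −2. North's best response falls — the actions are strategic substitutes.

-2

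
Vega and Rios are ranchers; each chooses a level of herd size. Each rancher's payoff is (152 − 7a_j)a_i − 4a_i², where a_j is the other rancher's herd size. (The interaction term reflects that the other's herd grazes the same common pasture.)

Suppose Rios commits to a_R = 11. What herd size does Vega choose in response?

Vega's payoff is (152 − 7a_R)a_V − 4a_V².
∂π/∂a_V = 152 − 7a_R − 8a_V = 0, so a_V = 19 − 0.875a_R.
At a_R = 11: a_V = 19 − 0.875·11 = 9.375.

9.375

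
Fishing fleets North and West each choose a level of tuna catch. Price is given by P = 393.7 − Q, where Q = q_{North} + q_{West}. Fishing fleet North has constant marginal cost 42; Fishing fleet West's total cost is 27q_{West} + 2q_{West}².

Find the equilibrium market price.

200.5

Fishing fleet North's profit: π = q_{North}(393.7 − (q_{North} + q_{West})) − 42q_{North}.
∂π/∂q_{North} = 351.7 − 2q_{North} − q_{West} = 0, so q_{North} = 175.85 − 0.5q_{West}.
For West: ∂π/∂q_{West} = 366.7 − 6q_{West} − q_{North} = 0 ⇒ q_{West} = 3667/60 − (1/6)q_{North}.
Substituting the second reaction function into the first: q_{North} = 175.85 − 0.5(3667/60 − (1/6)q_{North}), which gives (11/12)q_{North} = 3487/24 ⇒ q_{North} = 158.5.
Then q_{West} = 3667/60 − (1/6)·158.5 = 34.7.
Equilibrium price: P = 393.7 − 193.2 = 200.5.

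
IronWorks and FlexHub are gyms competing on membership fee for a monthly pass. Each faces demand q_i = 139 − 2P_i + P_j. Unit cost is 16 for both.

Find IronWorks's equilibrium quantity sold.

IronWorks's profit: π = (P_{IronWorks} − 16)(139 − 2P_{IronWorks} + P_{FlexHub}).
∂π/∂P_{IronWorks} = 171 − 4P_{IronWorks} + P_{FlexHub} = 0 ⇒ P_{IronWorks} = 42.75 + 0.25P_{FlexHub}.
Setting P_{IronWorks} = P_{FlexHub} in the reaction function: P_{IronWorks} = 42.75 + 0.25P_{IronWorks}, so P_{IronWorks} = 42.75 / 0.75 = 57.
q_{IronWorks} = 139 − 2·57 + 57 = 82.

82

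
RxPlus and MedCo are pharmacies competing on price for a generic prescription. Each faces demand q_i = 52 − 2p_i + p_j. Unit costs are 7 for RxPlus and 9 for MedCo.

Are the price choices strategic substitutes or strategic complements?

RxPlus's profit: π = (p_{RxPlus} − 7)(52 − 2p_{RxPlus} + p_{MedCo}).
∂π/∂p_{RxPlus} = 66 − 4p_{RxPlus} + p_{MedCo} = 0 ⇒ p_{RxPlus} = 16.5 + 0.25p_{MedCo}.
The best-response slope dp_{RxPlus}/dp_{MedCo} = 0.25 > 0: the reaction function is upward-sloping, so the choices are strategic complements.

strategic complements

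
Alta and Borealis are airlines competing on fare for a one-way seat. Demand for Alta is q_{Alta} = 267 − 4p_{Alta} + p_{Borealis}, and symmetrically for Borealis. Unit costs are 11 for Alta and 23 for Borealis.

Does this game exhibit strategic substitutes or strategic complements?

strategic complements

Alta's profit: π = (p_{Alta} − 11)(267 − 4p_{Alta} + p_{Borealis}).
∂π/∂p_{Alta} = 311 − 8p_{Alta} + p_{Borealis} = 0 ⇒ p_{Alta} = 38.875 + 0.125p_{Borealis}.
The best-response slope dp_{Alta}/dp_{Borealis} = 0.125 > 0: the reaction function is upward-sloping, so the choices are strategic complements.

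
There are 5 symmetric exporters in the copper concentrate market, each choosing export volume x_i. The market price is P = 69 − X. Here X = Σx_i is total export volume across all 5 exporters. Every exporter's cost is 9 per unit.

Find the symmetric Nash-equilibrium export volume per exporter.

10

A representative exporter's profit is π_i = x_i(69 − X) − 9x_i, with X = x_i + Σ_{j≠i} x_j.
First-order condition: 60 − 2x_i − Σ_{j≠i} x_j = 0.
Imposing symmetry (x_j = x for all j) turns Σ_{j≠i} x_j into 4x, so 60 = 6x and x = 10.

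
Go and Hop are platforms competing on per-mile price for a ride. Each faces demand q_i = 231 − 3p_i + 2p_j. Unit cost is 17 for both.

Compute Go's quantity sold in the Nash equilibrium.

Go's profit: π = (p_{Go} − 17)(231 − 3p_{Go} + 2p_{Hop}).
∂π/∂p_{Go} = 282 − 6p_{Go} + 2p_{Hop} = 0 ⇒ p_{Go} = 47 + (1/3)p_{Hop}.
Setting p_{Go} = p_{Hop} in the reaction function: p_{Go} = 47 + (1/3)p_{Go}, so p_{Go} = 47 / (2/3) = 70.5.
q_{Go} = 231 − 3·70.5 + 2·70.5 = 160.5.

160.5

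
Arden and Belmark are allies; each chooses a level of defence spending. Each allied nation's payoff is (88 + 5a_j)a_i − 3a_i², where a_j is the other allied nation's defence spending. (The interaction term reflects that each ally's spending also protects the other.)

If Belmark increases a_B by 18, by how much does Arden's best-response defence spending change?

15

Arden's payoff is (88 + 5a_B)a_A − 3a_A².
∂π/∂a_A = 88 + 5a_B − 6a_A = 0, so a_A = 44/3 + (5/6)a_B.
The reaction-function slope is 5/6, so an 18-unit rise in a_B moves a_A by 5/6 × 18 = 15. Arden's best response rises — the actions are strategic complements.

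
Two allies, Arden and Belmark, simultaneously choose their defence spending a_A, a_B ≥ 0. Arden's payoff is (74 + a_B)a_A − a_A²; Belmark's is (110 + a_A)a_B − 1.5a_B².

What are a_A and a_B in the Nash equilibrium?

66.4, 58.8

Expanding Arden's payoff: 74a_A + a_Ba_A − a_A².
∂π/∂a_A = 74 + a_B − 2a_A = 0, so a_A = 37 + 0.5a_B.
Likewise for Belmark: a_B = 110/3 + (1/3)a_A.
Solving the two reaction functions simultaneously: (1 − (0.5)(1/3))a_A = 37 + 0.5·(110/3), so (5/6)a_A = 166/3 and a_A = 66.4.
Then a_B = 110/3 + (1/3)·66.4 = 58.8.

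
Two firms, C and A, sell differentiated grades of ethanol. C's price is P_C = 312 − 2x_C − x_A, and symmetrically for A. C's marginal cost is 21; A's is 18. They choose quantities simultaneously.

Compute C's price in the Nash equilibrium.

Firm C's profit: π = x_C(312 − 2x_C − x_A) − 21x_C.
∂π/∂x_C = 291 − 4x_C − x_A = 0 ⇒ x_C = 72.75 − 0.25x_A.
Similarly x_A = 73.5 − 0.25x_C.
Solving the two reaction functions simultaneously: (1 − (−0.25)(−0.25))x_C = 72.75 − 0.25·73.5, so 0.9375x_C = 54.375 and x_C = 58.
Then x_A = 73.5 − 0.25·58 = 59.
P_C = 312 − 2·58 − 59 = 137.

137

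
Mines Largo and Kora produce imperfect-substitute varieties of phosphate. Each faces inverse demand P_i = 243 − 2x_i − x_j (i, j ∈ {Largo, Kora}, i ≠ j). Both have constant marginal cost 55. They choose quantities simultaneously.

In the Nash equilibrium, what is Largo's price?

Mine Largo's profit: π = x_{Largo}(243 − 2x_{Largo} − x_{Kora}) − 55x_{Largo}.
∂π/∂x_{Largo} = 188 − 4x_{Largo} − x_{Kora} = 0 ⇒ x_{Largo} = 47 − 0.25x_{Kora}.
The game is symmetric, so in equilibrium x_{Kora} = x_{Largo}: the reaction function gives 1.25x_{Largo} = 47, hence x_{Largo} = 37.6.
P_{Largo} = 243 − 2·37.6 − 37.6 = 130.2.

130.2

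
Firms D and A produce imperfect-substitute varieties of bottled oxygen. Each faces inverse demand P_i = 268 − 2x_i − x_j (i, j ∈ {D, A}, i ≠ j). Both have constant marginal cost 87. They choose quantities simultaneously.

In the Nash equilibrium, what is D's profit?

2620.88

Firm D's profit: π = x_D(268 − 2x_D − x_A) − 87x_D.
∂π/∂x_D = 181 − 4x_D − x_A = 0 ⇒ x_D = 45.25 − 0.25x_A.
By symmetry x_A = x_D; substituting into the reaction function, 1.25x_D = 45.25 and x_D = 36.2.
P_D = 268 − 2·36.2 − 36.2 = 159.4.
Profit = (159.4 − 87)·36.2 = 2620.88.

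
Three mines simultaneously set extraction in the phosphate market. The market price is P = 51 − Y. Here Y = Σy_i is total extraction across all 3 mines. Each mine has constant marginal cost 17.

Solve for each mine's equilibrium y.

A representative mine's profit is π_i = y_i(51 − Y) − 17y_i, with Y = y_i + Σ_{j≠i} y_j.
First-order condition: 34 − 2y_i − Σ_{j≠i} y_j = 0.
Imposing symmetry (y_j = y for all j) turns Σ_{j≠i} y_j into 2y, so 34 = 4y and y = 8.5.

8.5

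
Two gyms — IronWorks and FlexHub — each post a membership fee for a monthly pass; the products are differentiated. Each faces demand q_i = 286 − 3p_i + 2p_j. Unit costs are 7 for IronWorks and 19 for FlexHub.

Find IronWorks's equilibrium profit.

IronWorks's profit: π = (p_{IronWorks} − 7)(286 − 3p_{IronWorks} + 2p_{FlexHub}).
∂π/∂p_{IronWorks} = 307 − 6p_{IronWorks} + 2p_{FlexHub} = 0 ⇒ p_{IronWorks} = 307/6 + (1/3)p_{FlexHub}.
Similarly p_{FlexHub} = 343/6 + (1/3)p_{IronWorks}.
Substituting the second reaction function into the first: p_{IronWorks} = 307/6 + (1/3)(343/6 + (1/3)p_{IronWorks}), which gives (8/9)p_{IronWorks} = 632/9 ⇒ p_{IronWorks} = 79.
Then p_{FlexHub} = 343/6 + (1/3)·79 = 83.5.
q_{IronWorks} = 286 − 3·79 + 2·83.5 = 216.
Profit = (79 − 7)·216 = 15552.

15552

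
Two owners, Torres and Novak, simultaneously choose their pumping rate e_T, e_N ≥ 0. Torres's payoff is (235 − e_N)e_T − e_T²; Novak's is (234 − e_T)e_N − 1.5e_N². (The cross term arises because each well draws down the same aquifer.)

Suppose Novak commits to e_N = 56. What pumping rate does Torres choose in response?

Expanding Torres's payoff: 235e_T − e_Ne_T − e_T².
∂π/∂e_T = 235 − e_N − 2e_T = 0, so e_T = 117.5 − 0.5e_N.
At e_N = 56: e_T = 117.5 − 0.5·56 = 89.5.

89.5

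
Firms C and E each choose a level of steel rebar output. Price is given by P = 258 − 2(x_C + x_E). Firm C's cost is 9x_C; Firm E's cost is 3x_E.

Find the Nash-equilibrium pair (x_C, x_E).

Firm C's profit: π = x_C(258 − 2(x_C + x_E)) − 9x_C.
∂π/∂x_C = 249 − 4x_C − 2x_E = 0, so x_C = 62.25 − 0.5x_E.
By the same steps for E: x_E = 63.75 − 0.5x_C.
Plugging x_E into C's best response: x_C = 62.25 − 0.5(63.75 − 0.5x_C) ⇒ 0.75x_C = 30.375, so x_C = 40.5.
Then x_E = 63.75 − 0.5·40.5 = 43.5.

40.5, 43.5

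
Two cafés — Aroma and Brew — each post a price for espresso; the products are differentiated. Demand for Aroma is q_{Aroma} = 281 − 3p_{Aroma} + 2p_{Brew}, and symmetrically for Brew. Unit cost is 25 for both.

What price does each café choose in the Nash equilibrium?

89

Aroma's profit: π = (p_{Aroma} − 25)(281 − 3p_{Aroma} + 2p_{Brew}).
∂π/∂p_{Aroma} = 356 − 6p_{Aroma} + 2p_{Brew} = 0 ⇒ p_{Aroma} = 178/3 + (1/3)p_{Brew}.
The game is symmetric, so in equilibrium p_{Brew} = p_{Aroma}: the reaction function gives (2/3)p_{Aroma} = 178/3, hence p_{Aroma} = 89.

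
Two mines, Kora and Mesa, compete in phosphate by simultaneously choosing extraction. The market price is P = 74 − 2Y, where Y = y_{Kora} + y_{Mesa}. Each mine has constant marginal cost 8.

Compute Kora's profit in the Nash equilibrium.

242

Mine Kora's profit: π = y_{Kora}(74 − 2(y_{Kora} + y_{Mesa})) − 8y_{Kora}.
∂π/∂y_{Kora} = 66 − 4y_{Kora} − 2y_{Mesa} = 0, so y_{Kora} = 16.5 − 0.5y_{Mesa}.
Setting y_{Kora} = y_{Mesa} in the reaction function: y_{Kora} = 16.5 − 0.5y_{Kora}, so y_{Kora} = 16.5 / 1.5 = 11.
Price P = 74 − 2·22 = 30.
Kora's profit: (30 − 8)·11 = 242.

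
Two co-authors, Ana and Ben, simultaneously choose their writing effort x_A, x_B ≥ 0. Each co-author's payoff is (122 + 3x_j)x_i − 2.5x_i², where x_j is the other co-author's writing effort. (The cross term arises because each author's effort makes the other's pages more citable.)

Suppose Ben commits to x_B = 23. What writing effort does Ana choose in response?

Ana's payoff is (122 + 3x_B)x_A − 2.5x_A².
∂π/∂x_A = 122 + 3x_B − 5x_A = 0, so x_A = 24.4 + 0.6x_B.
At x_B = 23: x_A = 24.4 + 0.6·23 = 38.2.

38.2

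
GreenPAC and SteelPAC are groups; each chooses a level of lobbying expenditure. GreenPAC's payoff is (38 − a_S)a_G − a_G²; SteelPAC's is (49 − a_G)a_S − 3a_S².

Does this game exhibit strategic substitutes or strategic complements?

strategic substitutes

Expanding GreenPAC's payoff: 38a_G − a_Sa_G − a_G².
∂π/∂a_G = 38 − a_S − 2a_G = 0, so a_G = 19 − 0.5a_S.
The best-response slope da_G/da_S = −0.5 < 0: the reaction function is downward-sloping, so the choices are strategic substitutes.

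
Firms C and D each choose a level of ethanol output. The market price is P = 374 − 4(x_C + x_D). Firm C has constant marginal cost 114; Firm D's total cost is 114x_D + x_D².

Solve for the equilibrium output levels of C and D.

Firm C's profit: π = x_C(374 − 4(x_C + x_D)) − 114x_C.
∂π/∂x_C = 260 − 8x_C − 4x_D = 0, so x_C = 32.5 − 0.5x_D.
For D: ∂π/∂x_D = 260 − 10x_D − 4x_C = 0 ⇒ x_D = 26 − 0.4x_C.
Substituting the second reaction function into the first: x_C = 32.5 − 0.5(26 − 0.4x_C), which gives 0.8x_C = 19.5 ⇒ x_C = 24.375.
Then x_D = 26 − 0.4·24.375 = 16.25.

24.375, 16.25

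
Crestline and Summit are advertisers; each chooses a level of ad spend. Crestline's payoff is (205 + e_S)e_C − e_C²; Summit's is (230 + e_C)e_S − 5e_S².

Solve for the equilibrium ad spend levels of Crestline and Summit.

120, 35

Expanding Crestline's payoff: 205e_C + e_Se_C − e_C².
∂π/∂e_C = 205 + e_S − 2e_C = 0, so e_C = 102.5 + 0.5e_S.
Likewise for Summit: e_S = 23 + 0.1e_C.
Plugging e_S into Crestline's best response: e_C = 102.5 + 0.5(23 + 0.1e_C) ⇒ 0.95e_C = 114, so e_C = 120.
Then e_S = 23 + 0.1·120 = 35.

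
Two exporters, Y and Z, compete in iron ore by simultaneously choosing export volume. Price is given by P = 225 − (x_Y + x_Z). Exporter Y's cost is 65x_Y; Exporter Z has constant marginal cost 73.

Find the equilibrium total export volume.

104

Exporter Y's profit: π = x_Y(225 − (x_Y + x_Z)) − 65x_Y.
∂π/∂x_Y = 160 − 2x_Y − x_Z = 0, so x_Y = 80 − 0.5x_Z.
By the same steps for Z: x_Z = 76 − 0.5x_Y.
Substituting the second reaction function into the first: x_Y = 80 − 0.5(76 − 0.5x_Y), which gives 0.75x_Y = 42 ⇒ x_Y = 56.
Then x_Z = 76 − 0.5·56 = 48.
Total export volume: 56 + 48 = 104.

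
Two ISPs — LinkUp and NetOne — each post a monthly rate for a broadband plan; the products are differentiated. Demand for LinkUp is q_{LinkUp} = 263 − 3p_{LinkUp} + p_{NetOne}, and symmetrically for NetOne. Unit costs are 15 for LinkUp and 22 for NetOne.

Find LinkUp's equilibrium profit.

6683.52

LinkUp's profit: π = (p_{LinkUp} − 15)(263 − 3p_{LinkUp} + p_{NetOne}).
∂π/∂p_{LinkUp} = 308 − 6p_{LinkUp} + p_{NetOne} = 0 ⇒ p_{LinkUp} = 154/3 + (1/6)p_{NetOne}.
Similarly p_{NetOne} = 329/6 + (1/6)p_{LinkUp}.
Solving the two reaction functions simultaneously: (1 − (1/6)(1/6))p_{LinkUp} = 154/3 + (1/6)·(329/6), so (35/36)p_{LinkUp} = 2177/36 and p_{LinkUp} = 62.2.
Then p_{NetOne} = 329/6 + (1/6)·62.2 = 65.2.
q_{LinkUp} = 263 − 3·62.2 + 65.2 = 141.6.
Profit = (62.2 − 15)·141.6 = 6683.52.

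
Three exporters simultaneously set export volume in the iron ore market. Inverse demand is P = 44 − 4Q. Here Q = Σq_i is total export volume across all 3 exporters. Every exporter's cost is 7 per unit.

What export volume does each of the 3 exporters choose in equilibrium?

A representative exporter's profit is π_i = q_i(44 − 4Q) − 7q_i, with Q = q_i + Σ_{j≠i} q_j.
First-order condition: 37 − 8q_i − 4Σ_{j≠i} q_j = 0.
With identical exporters, set every q_j = q: then 37 − 8q − 8q = 0, i.e. q = 37/16 = 2.3125.

2.3125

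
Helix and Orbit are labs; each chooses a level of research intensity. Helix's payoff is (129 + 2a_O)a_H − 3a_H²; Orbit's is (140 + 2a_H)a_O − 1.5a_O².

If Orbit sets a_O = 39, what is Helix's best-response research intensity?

34.5

Expanding Helix's payoff: 129a_H + 2a_Oa_H − 3a_H².
∂π/∂a_H = 129 + 2a_O − 6a_H = 0, so a_H = 21.5 + (1/3)a_O.
At a_O = 39: a_H = 21.5 + (1/3)·39 = 34.5.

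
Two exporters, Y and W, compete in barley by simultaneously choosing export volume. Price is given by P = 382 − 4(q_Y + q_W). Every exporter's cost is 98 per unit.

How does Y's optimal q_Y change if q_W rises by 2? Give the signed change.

-1

Exporter Y's profit: π = q_Y(382 − 4(q_Y + q_W)) − 98q_Y.
∂π/∂q_Y = 284 − 8q_Y − 4q_W = 0, so q_Y = 35.5 − 0.5q_W.
The reaction-function slope is −0.5, so a 2-unit rise in q_W moves q_Y by −0.5 × 2 = −1. Y's best response falls — the actions are strategic substitutes.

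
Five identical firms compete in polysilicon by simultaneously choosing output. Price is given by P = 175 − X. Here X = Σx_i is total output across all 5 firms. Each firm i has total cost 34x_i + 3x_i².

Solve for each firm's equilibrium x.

A representative firm's profit is π_i = x_i(175 − X) − 34x_i − 3x_i², with X = x_i + Σ_{j≠i} x_j.
First-order condition: 141 − 8x_i − Σ_{j≠i} x_j = 0.
In a symmetric equilibrium every firm chooses the same x, so Σ_{j≠i} x_j = 4x. The condition becomes 141 − 12x = 0, giving x = 141/12 = 11.75.

11.75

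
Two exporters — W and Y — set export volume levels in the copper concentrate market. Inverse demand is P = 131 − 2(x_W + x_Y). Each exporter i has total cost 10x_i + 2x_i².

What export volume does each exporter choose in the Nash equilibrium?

12.1

Exporter W's profit: π = x_W(131 − 2(x_W + x_Y)) − 10x_W − 2x_W².
∂π/∂x_W = 121 − 8x_W − 2x_Y = 0, so x_W = 15.125 − 0.25x_Y.
By symmetry x_Y = x_W; substituting into the reaction function, 1.25x_W = 15.125 and x_W = 12.1.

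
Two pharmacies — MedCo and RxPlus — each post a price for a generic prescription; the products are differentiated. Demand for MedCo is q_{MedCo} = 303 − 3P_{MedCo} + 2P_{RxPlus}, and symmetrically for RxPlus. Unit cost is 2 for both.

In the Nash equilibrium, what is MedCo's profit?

16987.6875

MedCo's profit: π = (P_{MedCo} − 2)(303 − 3P_{MedCo} + 2P_{RxPlus}).
∂π/∂P_{MedCo} = 309 − 6P_{MedCo} + 2P_{RxPlus} = 0 ⇒ P_{MedCo} = 51.5 + (1/3)P_{RxPlus}.
Setting P_{MedCo} = P_{RxPlus} in the reaction function: P_{MedCo} = 51.5 + (1/3)P_{MedCo}, so P_{MedCo} = 51.5 / (2/3) = 77.25.
q_{MedCo} = 303 − 3·77.25 + 2·77.25 = 225.75.
Profit = (77.25 − 2)·225.75 = 16987.6875.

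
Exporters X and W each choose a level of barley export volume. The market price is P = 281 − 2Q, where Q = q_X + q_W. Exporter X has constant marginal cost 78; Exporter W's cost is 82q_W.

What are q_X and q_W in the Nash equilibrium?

34.5, 32.5

Exporter X's profit: π = q_X(281 − 2(q_X + q_W)) − 78q_X.
∂π/∂q_X = 203 − 4q_X − 2q_W = 0, so q_X = 50.75 − 0.5q_W.
By the same steps for W: q_W = 49.75 − 0.5q_X.
Plugging q_W into X's best response: q_X = 50.75 − 0.5(49.75 − 0.5q_X) ⇒ 0.75q_X = 25.875, so q_X = 34.5.
Then q_W = 49.75 − 0.5·34.5 = 32.5.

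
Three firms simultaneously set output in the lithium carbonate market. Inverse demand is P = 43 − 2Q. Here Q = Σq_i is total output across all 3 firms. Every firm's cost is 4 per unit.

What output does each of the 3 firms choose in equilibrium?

4.875

A representative firm's profit is π_i = q_i(43 − 2Q) − 4q_i, with Q = q_i + Σ_{j≠i} q_j.
First-order condition: 39 − 4q_i − 2Σ_{j≠i} q_j = 0.
In a symmetric equilibrium every firm chooses the same q, so Σ_{j≠i} q_j = 2q. The condition becomes 39 − 8q = 0, giving q = 39/8 = 4.875.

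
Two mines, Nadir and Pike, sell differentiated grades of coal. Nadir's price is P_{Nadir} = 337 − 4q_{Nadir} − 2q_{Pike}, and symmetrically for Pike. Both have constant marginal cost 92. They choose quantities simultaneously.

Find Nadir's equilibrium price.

Mine Nadir's profit: π = q_{Nadir}(337 − 4q_{Nadir} − 2q_{Pike}) − 92q_{Nadir}.
∂π/∂q_{Nadir} = 245 − 8q_{Nadir} − 2q_{Pike} = 0 ⇒ q_{Nadir} = 30.625 − 0.25q_{Pike}.
Setting q_{Nadir} = q_{Pike} in the reaction function: q_{Nadir} = 30.625 − 0.25q_{Nadir}, so q_{Nadir} = 30.625 / 1.25 = 24.5.
P_{Nadir} = 337 − 4·24.5 − 2·24.5 = 190.

190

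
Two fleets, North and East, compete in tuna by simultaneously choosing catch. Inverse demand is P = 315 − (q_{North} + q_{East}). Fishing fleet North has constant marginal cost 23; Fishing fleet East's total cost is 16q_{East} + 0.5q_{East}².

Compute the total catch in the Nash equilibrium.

176.6

Fishing fleet North's profit: π = q_{North}(315 − (q_{North} + q_{East})) − 23q_{North}.
∂π/∂q_{North} = 292 − 2q_{North} − q_{East} = 0, so q_{North} = 146 − 0.5q_{East}.
For East: ∂π/∂q_{East} = 299 − 3q_{East} − q_{North} = 0 ⇒ q_{East} = 299/3 − (1/3)q_{North}.
Substituting the second reaction function into the first: q_{North} = 146 − 0.5(299/3 − (1/3)q_{North}), which gives (5/6)q_{North} = 577/6 ⇒ q_{North} = 115.4.
Then q_{East} = 299/3 − (1/3)·115.4 = 61.2.
Total catch: 115.4 + 61.2 = 176.6.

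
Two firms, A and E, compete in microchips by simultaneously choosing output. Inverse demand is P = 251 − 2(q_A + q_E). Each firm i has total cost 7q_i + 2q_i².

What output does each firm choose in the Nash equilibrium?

24.4

Firm A's profit: π = q_A(251 − 2(q_A + q_E)) − 7q_A − 2q_A².
∂π/∂q_A = 244 − 8q_A − 2q_E = 0, so q_A = 30.5 − 0.25q_E.
Setting q_A = q_E in the reaction function: q_A = 30.5 − 0.25q_A, so q_A = 30.5 / 1.25 = 24.4.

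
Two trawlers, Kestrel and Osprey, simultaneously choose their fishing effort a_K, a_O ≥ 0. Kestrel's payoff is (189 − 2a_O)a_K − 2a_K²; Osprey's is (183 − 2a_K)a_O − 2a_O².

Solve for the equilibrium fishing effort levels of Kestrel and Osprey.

Expanding Kestrel's payoff: 189a_K − 2a_Oa_K − 2a_K².
∂π/∂a_K = 189 − 2a_O − 4a_K = 0, so a_K = 47.25 − 0.5a_O.
Likewise for Osprey: a_O = 45.75 − 0.5a_K.
Solving the two reaction functions simultaneously: (1 − (−0.5)(−0.5))a_K = 47.25 − 0.5·45.75, so 0.75a_K = 24.375 and a_K = 32.5.
Then a_O = 45.75 − 0.5·32.5 = 29.5.

32.5, 29.5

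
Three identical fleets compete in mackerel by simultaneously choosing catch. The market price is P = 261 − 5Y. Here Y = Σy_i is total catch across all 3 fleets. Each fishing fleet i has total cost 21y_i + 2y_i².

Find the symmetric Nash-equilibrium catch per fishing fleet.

A representative fishing fleet's profit is π_i = y_i(261 − 5Y) − 21y_i − 2y_i², with Y = y_i + Σ_{j≠i} y_j.
First-order condition: 240 − 14y_i − 5Σ_{j≠i} y_j = 0.
With identical fishing fleets, set every y_j = y: then 240 − 14y − 10y = 0, i.e. y = 240/24 = 10.

10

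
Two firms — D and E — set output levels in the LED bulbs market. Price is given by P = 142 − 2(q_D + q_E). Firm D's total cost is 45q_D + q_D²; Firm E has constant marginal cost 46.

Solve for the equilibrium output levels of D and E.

9.8, 19.1

Firm D's profit: π = q_D(142 − 2(q_D + q_E)) − 45q_D − q_D².
∂π/∂q_D = 97 − 6q_D − 2q_E = 0, so q_D = 97/6 − (1/3)q_E.
For E: ∂π/∂q_E = 96 − 4q_E − 2q_D = 0 ⇒ q_E = 24 − 0.5q_D.
Plugging q_E into D's best response: q_D = 97/6 − (1/3)(24 − 0.5q_D) ⇒ (5/6)q_D = 49/6, so q_D = 9.8.
Then q_E = 24 − 0.5·9.8 = 19.1.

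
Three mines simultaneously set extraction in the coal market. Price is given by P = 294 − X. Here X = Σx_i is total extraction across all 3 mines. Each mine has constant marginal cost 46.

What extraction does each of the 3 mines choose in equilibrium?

62

A representative mine's profit is π_i = x_i(294 − X) − 46x_i, with X = x_i + Σ_{j≠i} x_j.
First-order condition: 248 − 2x_i − Σ_{j≠i} x_j = 0.
In a symmetric equilibrium every mine chooses the same x, so Σ_{j≠i} x_j = 2x. The condition becomes 248 − 4x = 0, giving x = 248/4 = 62.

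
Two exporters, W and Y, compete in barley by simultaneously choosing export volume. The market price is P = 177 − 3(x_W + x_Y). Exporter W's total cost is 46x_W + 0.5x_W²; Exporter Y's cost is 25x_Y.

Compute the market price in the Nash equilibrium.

Exporter W's profit: π = x_W(177 − 3(x_W + x_Y)) − 46x_W − 0.5x_W².
∂π/∂x_W = 131 − 7x_W − 3x_Y = 0, so x_W = 131/7 − (3/7)x_Y.
For Y: ∂π/∂x_Y = 152 − 6x_Y − 3x_W = 0 ⇒ x_Y = 76/3 − 0.5x_W.
Substituting the second reaction function into the first: x_W = 131/7 − (3/7)(76/3 − 0.5x_W), which gives (11/14)x_W = 55/7 ⇒ x_W = 10.
Then x_Y = 76/3 − 0.5·10 = 61/3.
Equilibrium price: P = 177 − 3·(91/3) = 86.

86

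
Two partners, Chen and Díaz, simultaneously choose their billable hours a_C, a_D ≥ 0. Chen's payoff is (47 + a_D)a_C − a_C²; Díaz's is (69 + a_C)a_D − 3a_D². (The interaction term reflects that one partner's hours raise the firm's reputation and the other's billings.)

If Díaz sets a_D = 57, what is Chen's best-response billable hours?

Expanding Chen's payoff: 47a_C + a_Da_C − a_C².
∂π/∂a_C = 47 + a_D − 2a_C = 0, so a_C = 23.5 + 0.5a_D.
At a_D = 57: a_C = 23.5 + 0.5·57 = 52.

52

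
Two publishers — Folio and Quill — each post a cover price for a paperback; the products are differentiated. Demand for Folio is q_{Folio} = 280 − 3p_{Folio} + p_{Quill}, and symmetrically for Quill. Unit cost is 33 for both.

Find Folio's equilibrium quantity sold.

128.4

Folio's profit: π = (p_{Folio} − 33)(280 − 3p_{Folio} + p_{Quill}).
∂π/∂p_{Folio} = 379 − 6p_{Folio} + p_{Quill} = 0 ⇒ p_{Folio} = 379/6 + (1/6)p_{Quill}.
By symmetry p_{Quill} = p_{Folio}; substituting into the reaction function, (5/6)p_{Folio} = 379/6 and p_{Folio} = 75.8.
q_{Folio} = 280 − 3·75.8 + 75.8 = 128.4.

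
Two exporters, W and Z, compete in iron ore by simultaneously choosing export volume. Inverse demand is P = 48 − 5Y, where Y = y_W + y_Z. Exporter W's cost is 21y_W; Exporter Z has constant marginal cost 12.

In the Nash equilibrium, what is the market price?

27

Exporter W's profit: π = y_W(48 − 5(y_W + y_Z)) − 21y_W.
∂π/∂y_W = 27 − 10y_W − 5y_Z = 0, so y_W = 2.7 − 0.5y_Z.
By the same steps for Z: y_Z = 3.6 − 0.5y_W.
Plugging y_Z into W's best response: y_W = 2.7 − 0.5(3.6 − 0.5y_W) ⇒ 0.75y_W = 0.9, so y_W = 1.2.
Then y_Z = 3.6 − 0.5·1.2 = 3.
Equilibrium price: P = 48 − 5·4.2 = 27.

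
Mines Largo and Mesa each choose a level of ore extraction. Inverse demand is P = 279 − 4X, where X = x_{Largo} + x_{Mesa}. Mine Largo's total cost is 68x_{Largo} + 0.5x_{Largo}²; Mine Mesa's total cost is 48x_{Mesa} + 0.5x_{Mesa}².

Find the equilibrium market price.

Mine Largo's profit: π = x_{Largo}(279 − 4(x_{Largo} + x_{Mesa})) − 68x_{Largo} − 0.5x_{Largo}².
∂π/∂x_{Largo} = 211 − 9x_{Largo} − 4x_{Mesa} = 0, so x_{Largo} = 211/9 − (4/9)x_{Mesa}.
By the same steps for Mesa: x_{Mesa} = 77/3 − (4/9)x_{Largo}.
Solving the two reaction functions simultaneously: (1 − (−4/9)(−4/9))x_{Largo} = 211/9 − (4/9)·(77/3), so (65/81)x_{Largo} = 325/27 and x_{Largo} = 15.
Then x_{Mesa} = 77/3 − (4/9)·15 = 19.
Equilibrium price: P = 279 − 4·34 = 143.

143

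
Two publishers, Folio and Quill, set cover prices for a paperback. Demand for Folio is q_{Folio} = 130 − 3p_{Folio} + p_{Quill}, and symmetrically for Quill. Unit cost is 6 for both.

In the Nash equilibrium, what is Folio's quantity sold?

70.8

Folio's profit: π = (p_{Folio} − 6)(130 − 3p_{Folio} + p_{Quill}).
∂π/∂p_{Folio} = 148 − 6p_{Folio} + p_{Quill} = 0 ⇒ p_{Folio} = 74/3 + (1/6)p_{Quill}.
Setting p_{Folio} = p_{Quill} in the reaction function: p_{Folio} = 74/3 + (1/6)p_{Folio}, so p_{Folio} = (74/3) / (5/6) = 29.6.
q_{Folio} = 130 − 3·29.6 + 29.6 = 70.8.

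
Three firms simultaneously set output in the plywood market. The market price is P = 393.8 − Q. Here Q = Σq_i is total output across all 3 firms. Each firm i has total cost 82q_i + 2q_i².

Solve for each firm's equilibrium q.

38.975

A representative firm's profit is π_i = q_i(393.8 − Q) − 82q_i − 2q_i², with Q = q_i + Σ_{j≠i} q_j.
First-order condition: 311.8 − 6q_i − Σ_{j≠i} q_j = 0.
Imposing symmetry (q_j = q for all j) turns Σ_{j≠i} q_j into 2q, so 311.8 = 8q and q = 38.975.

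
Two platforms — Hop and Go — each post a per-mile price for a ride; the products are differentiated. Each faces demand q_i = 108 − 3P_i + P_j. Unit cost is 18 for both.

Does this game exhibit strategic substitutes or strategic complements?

strategic complements

Hop's profit: π = (P_{Hop} − 18)(108 − 3P_{Hop} + P_{Go}).
∂π/∂P_{Hop} = 162 − 6P_{Hop} + P_{Go} = 0 ⇒ P_{Hop} = 27 + (1/6)P_{Go}.
The best-response slope dP_{Hop}/dP_{Go} = 1/6 > 0: the reaction function is upward-sloping, so the choices are strategic complements.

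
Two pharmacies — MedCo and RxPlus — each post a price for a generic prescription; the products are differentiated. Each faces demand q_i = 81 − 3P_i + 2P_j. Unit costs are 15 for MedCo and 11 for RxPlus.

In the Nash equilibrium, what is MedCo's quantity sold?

47.25

MedCo's profit: π = (P_{MedCo} − 15)(81 − 3P_{MedCo} + 2P_{RxPlus}).
∂π/∂P_{MedCo} = 126 − 6P_{MedCo} + 2P_{RxPlus} = 0 ⇒ P_{MedCo} = 21 + (1/3)P_{RxPlus}.
Similarly P_{RxPlus} = 19 + (1/3)P_{MedCo}.
Solving the two reaction functions simultaneously: (1 − (1/3)(1/3))P_{MedCo} = 21 + (1/3)·19, so (8/9)P_{MedCo} = 82/3 and P_{MedCo} = 30.75.
Then P_{RxPlus} = 19 + (1/3)·30.75 = 29.25.
q_{MedCo} = 81 − 3·30.75 + 2·29.25 = 47.25.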